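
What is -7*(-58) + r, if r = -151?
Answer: 255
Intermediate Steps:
-7*(-58) + r = -7*(-58) - 151 = 406 - 151 = 255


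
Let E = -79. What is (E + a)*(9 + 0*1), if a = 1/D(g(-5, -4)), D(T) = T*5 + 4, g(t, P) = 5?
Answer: -20610/29 ≈ -710.69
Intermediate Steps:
D(T) = 4 + 5*T (D(T) = 5*T + 4 = 4 + 5*T)
a = 1/29 (a = 1/(4 + 5*5) = 1/(4 + 25) = 1/29 ≈ 0.034483)
(E + a)*(9 + 0*1) = (-79 + 1/29)*(9 + 0*1) = -2290*(9 + 0)/29 = -2290/29*9 = -20610/29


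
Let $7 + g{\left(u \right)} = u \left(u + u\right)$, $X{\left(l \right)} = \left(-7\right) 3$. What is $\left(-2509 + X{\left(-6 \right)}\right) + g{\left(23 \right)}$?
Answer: $-1479$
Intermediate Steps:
$X{\left(l \right)} = -21$
$g{\left(u \right)} = -7 + 2 u^{2}$ ($g{\left(u \right)} = -7 + u \left(u + u\right) = -7 + u 2 u = -7 + 2 u^{2}$)
$\left(-2509 + X{\left(-6 \right)}\right) + g{\left(23 \right)} = \left(-2509 - 21\right) - \left(7 - 2 \cdot 23^{2}\right) = -2530 + \left(-7 + 2 \cdot 529\right) = -2530 + \left(-7 + 1058\right) = -2530 + 1051 = -1479$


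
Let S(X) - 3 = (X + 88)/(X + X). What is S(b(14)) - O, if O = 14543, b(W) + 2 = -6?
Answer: -14545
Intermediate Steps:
b(W) = -8 (b(W) = -2 - 6 = -8)
S(X) = 3 + (88 + X)/(2*X) (S(X) = 3 + (X + 88)/(X + X) = 3 + (88 + X)/((2*X)) = 3 + (88 + X)*(1/(2*X)) = 3 + (88 + X)/(2*X))
S(b(14)) - O = (7/2 + 44/(-8)) - 1*14543 = (7/2 + 44*(-1/8)) - 14543 = (7/2 - 11/2) - 14543 = -2 - 14543 = -14545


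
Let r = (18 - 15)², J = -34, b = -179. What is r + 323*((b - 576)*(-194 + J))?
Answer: 55601229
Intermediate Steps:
r = 9 (r = 3² = 9)
r + 323*((b - 576)*(-194 + J)) = 9 + 323*((-179 - 576)*(-194 - 34)) = 9 + 323*(-755*(-228)) = 9 + 323*172140 = 9 + 55601220 = 55601229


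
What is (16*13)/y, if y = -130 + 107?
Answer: -208/23 ≈ -9.0435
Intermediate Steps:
y = -23
(16*13)/y = (16*13)/(-23) = 208*(-1/23) = -208/23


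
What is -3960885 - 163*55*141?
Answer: -5224950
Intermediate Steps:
-3960885 - 163*55*141 = -3960885 - 8965*141 = -3960885 - 1264065 = -5224950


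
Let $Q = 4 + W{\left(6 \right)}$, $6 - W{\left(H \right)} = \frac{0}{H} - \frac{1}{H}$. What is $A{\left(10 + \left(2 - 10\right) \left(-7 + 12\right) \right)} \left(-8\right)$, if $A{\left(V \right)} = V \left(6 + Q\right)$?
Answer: $3880$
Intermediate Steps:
$W{\left(H \right)} = 6 + \frac{1}{H}$ ($W{\left(H \right)} = 6 - \left(\frac{0}{H} - \frac{1}{H}\right) = 6 - \left(0 - \frac{1}{H}\right) = 6 - - \frac{1}{H} = 6 + \frac{1}{H}$)
$Q = \frac{61}{6}$ ($Q = 4 + \left(6 + \frac{1}{6}\right) = 4 + \frac{37}{6} = \frac{61}{6} \approx 10.167$)
$A{\left(V \right)} = \frac{97 V}{6}$ ($A{\left(V \right)} = V \left(6 + \frac{61}{6}\right) = V \frac{97}{6} = \frac{97 V}{6}$)
$A{\left(10 + \left(2 - 10\right) \left(-7 + 12\right) \right)} \left(-8\right) = \frac{97 \left(10 + \left(2 - 10\right) \left(-7 + 12\right)\right)}{6} \left(-8\right) = \frac{97 \left(10 - 40\right)}{6} \left(-8\right) = \frac{97}{6} \left(-30\right) \left(-8\right) = \left(-485\right) \left(-8\right) = 3880$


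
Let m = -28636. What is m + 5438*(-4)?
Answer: -50388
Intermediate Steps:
m + 5438*(-4) = -28636 + 5438*(-4) = -28636 - 21752 = -50388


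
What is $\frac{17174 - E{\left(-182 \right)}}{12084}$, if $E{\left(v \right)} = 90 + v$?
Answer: $\frac{8633}{6042} \approx 1.4288$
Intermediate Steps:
$\frac{17174 - E{\left(-182 \right)}}{12084} = \frac{17174 - \left(90 - 182\right)}{12084} = \left(17174 - -92\right) \frac{1}{12084} = \left(17174 + 92\right) \frac{1}{12084} = 17266 \cdot \frac{1}{12084} = \frac{8633}{6042}$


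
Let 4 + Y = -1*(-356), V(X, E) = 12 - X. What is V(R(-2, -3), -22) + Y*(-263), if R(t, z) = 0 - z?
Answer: -92567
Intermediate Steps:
R(t, z) = -z
Y = 352 (Y = -4 - 1*(-356) = -4 + 356 = 352)
V(R(-2, -3), -22) + Y*(-263) = (12 - (-1)*(-3)) + 352*(-263) = (12 - 1*3) - 92576 = (12 - 3) - 92576 = 9 - 92576 = -92567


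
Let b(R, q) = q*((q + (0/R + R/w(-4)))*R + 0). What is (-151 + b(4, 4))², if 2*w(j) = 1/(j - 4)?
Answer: 1234321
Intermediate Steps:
w(j) = 1/(2*(-4 + j)) (w(j) = 1/(2*(j - 4)) = 1/(2*(-4 + j)))
b(R, q) = R*q*(q - 16*R) (b(R, q) = q*((q + (0/R + R/((1/(2*(-4 - 4))))))*R + 0) = q*((q + (0 + R/(((½)/(-8)))))*R + 0) = q*((q + (0 + R/(((½)*(-⅛)))))*R + 0) = q*((q + (0 + R/(-1/16)))*R + 0) = q*((q + (0 + R*(-16)))*R + 0) = q*((q + (0 - 16*R))*R + 0) = q*((q - 16*R)*R + 0) = q*(R*(q - 16*R) + 0) = q*(R*(q - 16*R)) = R*q*(q - 16*R))
(-151 + b(4, 4))² = (-151 + 4*4*(4 - 16*4))² = (-151 + 4*4*(4 - 64))² = (-151 + 4*4*(-60))² = (-151 - 960)² = (-1111)² = 1234321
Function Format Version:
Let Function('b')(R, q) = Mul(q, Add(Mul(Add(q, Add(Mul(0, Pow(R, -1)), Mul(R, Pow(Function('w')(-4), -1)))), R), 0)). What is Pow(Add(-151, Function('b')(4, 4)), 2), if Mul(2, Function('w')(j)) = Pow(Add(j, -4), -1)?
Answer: 1234321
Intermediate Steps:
Function('w')(j) = Mul(Rational(1, 2), Pow(Add(-4, j), -1)) (Function('w')(j) = Mul(Rational(1, 2), Pow(Add(j, -4), -1)) = Mul(Rational(1, 2), Pow(Add(-4, j), -1)))
Function('b')(R, q) = Mul(R, q, Add(q, Mul(-16, R))) (Function('b')(R, q) = Mul(q, Add(Mul(Add(q, Add(Mul(0, Pow(R, -1)), Mul(R, Pow(Mul(Rational(1, 2), Pow(Add(-4, -4), -1)), -1)))), R), 0)) = Mul(q, Add(Mul(Add(q, Add(0, Mul(R, Pow(Mul(Rational(1, 2), Pow(-8, -1)), -1)))), R), 0)) = Mul(q, Add(Mul(Add(q, Add(0, Mul(R, Pow(Mul(Rational(1, 2), Rational(-1, 8)), -1)))), R), 0)) = Mul(q, Add(Mul(Add(q, Add(0, Mul(R, Pow(Rational(-1, 16), -1)))), R), 0)) = Mul(q, Add(Mul(Add(q, Add(0, Mul(R, -16))), R), 0)) = Mul(q, Add(Mul(Add(q, Add(0, Mul(-16, R))), R), 0)) = Mul(q, Add(Mul(Add(q, Mul(-16, R)), R), 0)) = Mul(q, Add(Mul(R, Add(q, Mul(-16, R))), 0)) = Mul(q, Mul(R, Add(q, Mul(-16, R)))) = Mul(R, q, Add(q, Mul(-16, R))))
Pow(Add(-151, Function('b')(4, 4)), 2) = Pow(Add(-151, Mul(4, 4, Add(4, Mul(-16, 4)))), 2) = Pow(Add(-151, Mul(4, 4, Add(4, -64))), 2) = Pow(Add(-151, Mul(4, 4, -60)), 2) = Pow(Add(-151, -960), 2) = Pow(-1111, 2) = 1234321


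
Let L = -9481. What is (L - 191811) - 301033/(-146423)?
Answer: -29473477483/146423 ≈ -2.0129e+5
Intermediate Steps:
(L - 191811) - 301033/(-146423) = (-9481 - 191811) - 301033/(-146423) = -201292 - 301033*(-1/146423) = -201292 + 301033/146423 = -29473477483/146423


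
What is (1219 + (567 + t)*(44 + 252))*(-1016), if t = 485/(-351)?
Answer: -60140434456/351 ≈ -1.7134e+8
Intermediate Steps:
t = -485/351 (t = 485*(-1/351) = -485/351 ≈ -1.3818)
(1219 + (567 + t)*(44 + 252))*(-1016) = (1219 + (567 - 485/351)*(44 + 252))*(-1016) = (1219 + (198532/351)*296)*(-1016) = (1219 + 58765472/351)*(-1016) = (59193341/351)*(-1016) = -60140434456/351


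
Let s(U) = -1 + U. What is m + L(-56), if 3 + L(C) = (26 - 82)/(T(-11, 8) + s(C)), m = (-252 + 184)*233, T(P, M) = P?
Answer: -269385/17 ≈ -15846.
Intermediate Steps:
m = -15844 (m = -68*233 = -15844)
L(C) = -3 - 56/(-12 + C) (L(C) = -3 + (26 - 82)/(-11 + (-1 + C)) = -3 - 56/(-12 + C))
m + L(-56) = -15844 + (-20 - 3*(-56))/(-12 - 56) = -15844 + (-20 + 168)/(-68) = -15844 - 1/68*148 = -15844 - 37/17 = -269385/17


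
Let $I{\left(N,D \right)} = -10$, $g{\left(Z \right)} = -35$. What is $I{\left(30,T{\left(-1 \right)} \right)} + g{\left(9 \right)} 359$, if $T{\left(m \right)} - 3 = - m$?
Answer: $-12575$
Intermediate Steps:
$T{\left(m \right)} = 3 - m$
$I{\left(30,T{\left(-1 \right)} \right)} + g{\left(9 \right)} 359 = -10 - 12565 = -12575$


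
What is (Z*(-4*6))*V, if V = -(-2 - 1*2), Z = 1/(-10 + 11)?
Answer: -96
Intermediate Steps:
Z = 1 (Z = 1/1 = 1)
V = 4 (V = -(-2 - 2) = -1*(-4) = 4)
(Z*(-4*6))*V = (1*(-4*6))*4 = (1*(-24))*4 = -24*4 = -96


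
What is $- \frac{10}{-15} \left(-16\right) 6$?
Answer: $-64$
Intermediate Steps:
$- \frac{10}{-15} \left(-16\right) 6 = \left(-10\right) \left(- \frac{1}{15}\right) \left(-16\right) 6 = \frac{2}{3} \left(-16\right) 6 = \left(- \frac{32}{3}\right) 6 = -64$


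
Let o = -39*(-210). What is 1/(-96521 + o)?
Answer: -1/88331 ≈ -1.1321e-5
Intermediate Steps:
o = 8190
1/(-96521 + o) = 1/(-96521 + 8190) = 1/(-88331) = -1/88331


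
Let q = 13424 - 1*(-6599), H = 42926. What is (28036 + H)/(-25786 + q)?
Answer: -23654/1921 ≈ -12.313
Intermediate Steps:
q = 20023 (q = 13424 + 6599 = 20023)
(28036 + H)/(-25786 + q) = (28036 + 42926)/(-25786 + 20023) = 70962/(-5763) = 70962*(-1/5763) = -23654/1921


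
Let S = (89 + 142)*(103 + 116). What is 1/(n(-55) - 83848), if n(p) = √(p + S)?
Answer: -41924/3515218285 - √50534/7030436570 ≈ -1.1958e-5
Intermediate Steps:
S = 50589 (S = 231*219 = 50589)
n(p) = √(50589 + p) (n(p) = √(p + 50589) = √(50589 + p))
1/(n(-55) - 83848) = 1/(√(50589 - 55) - 83848) = 1/(√50534 - 83848) = 1/(-83848 + √50534)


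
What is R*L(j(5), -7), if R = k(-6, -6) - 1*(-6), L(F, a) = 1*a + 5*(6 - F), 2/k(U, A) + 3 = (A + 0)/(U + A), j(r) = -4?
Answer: 1118/5 ≈ 223.60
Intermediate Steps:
k(U, A) = 2/(-3 + A/(A + U)) (k(U, A) = 2/(-3 + (A + 0)/(U + A)) = 2/(-3 + A/(A + U)))
L(F, a) = 30 + a - 5*F (L(F, a) = a + (30 - 5*F) = 30 + a - 5*F)
R = 26/5 (R = 2*(-1*(-6) - 1*(-6))/(2*(-6) + 3*(-6)) - 1*(-6) = 2*(6 + 6)/(-12 - 18) + 6 = 2*12/(-30) + 6 = 2*(-1/30)*12 + 6 = -4/5 + 6 = 26/5 ≈ 5.2000)
R*L(j(5), -7) = 26*(30 - 7 - 5*(-4))/5 = 26*(30 - 7 + 20)/5 = (26/5)*43 = 1118/5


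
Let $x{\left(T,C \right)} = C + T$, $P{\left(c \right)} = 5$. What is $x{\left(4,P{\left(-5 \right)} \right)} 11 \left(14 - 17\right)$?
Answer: $-297$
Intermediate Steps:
$x{\left(4,P{\left(-5 \right)} \right)} 11 \left(14 - 17\right) = \left(5 + 4\right) 11 \left(14 - 17\right) = 9 \cdot 11 \left(-3\right) = 9 \left(-33\right) = -297$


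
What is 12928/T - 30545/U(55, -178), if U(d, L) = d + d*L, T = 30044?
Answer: 52177403/14623917 ≈ 3.5680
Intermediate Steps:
U(d, L) = d + L*d
12928/T - 30545/U(55, -178) = 12928/30044 - 30545*1/(55*(1 - 178)) = 12928*(1/30044) - 30545/(55*(-177)) = 3232/7511 - 30545/(-9735) = 3232/7511 - 30545*(-1/9735) = 3232/7511 + 6109/1947 = 52177403/14623917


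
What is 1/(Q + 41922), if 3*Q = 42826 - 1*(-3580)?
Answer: 3/172172 ≈ 1.7424e-5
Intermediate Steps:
Q = 46406/3 (Q = (42826 - 1*(-3580))/3 = (42826 + 3580)/3 = (1/3)*46406 = 46406/3 ≈ 15469.)
1/(Q + 41922) = 1/(46406/3 + 41922) = 1/(172172/3) = 3/172172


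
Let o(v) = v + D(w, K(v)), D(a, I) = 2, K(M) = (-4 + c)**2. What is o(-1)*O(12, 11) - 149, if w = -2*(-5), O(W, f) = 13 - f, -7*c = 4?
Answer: -147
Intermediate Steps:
c = -4/7 (c = -1/7*4 = -4/7 ≈ -0.57143)
K(M) = 1024/49 (K(M) = (-4 - 4/7)**2 = (-32/7)**2 = 1024/49)
w = 10
o(v) = 2 + v (o(v) = v + 2 = 2 + v)
o(-1)*O(12, 11) - 149 = (2 - 1)*(13 - 1*11) - 149 = 1*(13 - 11) - 149 = 1*2 - 149 = 2 - 149 = -147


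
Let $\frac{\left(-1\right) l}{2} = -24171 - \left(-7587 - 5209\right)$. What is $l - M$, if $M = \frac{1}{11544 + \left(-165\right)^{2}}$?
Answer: $\frac{881994749}{38769} \approx 22750.0$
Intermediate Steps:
$M = \frac{1}{38769}$ ($M = \frac{1}{11544 + 27225} = \frac{1}{38769} \approx 2.5794 \cdot 10^{-5}$)
$l = 22750$ ($l = - 2 \left(-24171 - \left(-7587 - 5209\right)\right) = - 2 \left(-24171 - -12796\right) = - 2 \left(-24171 + 12796\right) = \left(-2\right) \left(-11375\right) = 22750$)
$l - M = 22750 - \frac{1}{38769} = \frac{881994749}{38769}$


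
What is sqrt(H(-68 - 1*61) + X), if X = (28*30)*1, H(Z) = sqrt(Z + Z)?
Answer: sqrt(840 + I*sqrt(258)) ≈ 28.984 + 0.2771*I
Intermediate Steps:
H(Z) = sqrt(2)*sqrt(Z) (H(Z) = sqrt(2*Z) = sqrt(2)*sqrt(Z))
X = 840 (X = 840*1 = 840)
sqrt(H(-68 - 1*61) + X) = sqrt(sqrt(2)*sqrt(-68 - 1*61) + 840) = sqrt(sqrt(2)*sqrt(-68 - 61) + 840) = sqrt(sqrt(2)*sqrt(-129) + 840) = sqrt(sqrt(2)*(I*sqrt(129)) + 840) = sqrt(I*sqrt(258) + 840) = sqrt(840 + I*sqrt(258))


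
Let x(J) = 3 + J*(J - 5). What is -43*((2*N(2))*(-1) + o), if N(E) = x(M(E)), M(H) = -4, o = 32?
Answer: 1978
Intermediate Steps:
x(J) = 3 + J*(-5 + J)
N(E) = 39 (N(E) = 3 + (-4)² - 5*(-4) = 3 + 16 + 20 = 39)
-43*((2*N(2))*(-1) + o) = -43*((2*39)*(-1) + 32) = -43*(78*(-1) + 32) = -43*(-78 + 32) = -43*(-46) = 1978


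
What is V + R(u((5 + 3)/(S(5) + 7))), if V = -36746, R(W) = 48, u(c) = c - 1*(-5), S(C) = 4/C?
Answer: -36698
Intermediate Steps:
u(c) = 5 + c (u(c) = c + 5 = 5 + c)
V + R(u((5 + 3)/(S(5) + 7))) = -36746 + 48 = -36698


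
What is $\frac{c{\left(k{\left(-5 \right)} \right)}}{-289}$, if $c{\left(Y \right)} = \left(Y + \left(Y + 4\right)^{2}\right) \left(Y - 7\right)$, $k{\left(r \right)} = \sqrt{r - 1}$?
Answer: $\frac{124}{289} + \frac{53 i \sqrt{6}}{289} \approx 0.42907 + 0.44921 i$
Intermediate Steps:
$k{\left(r \right)} = \sqrt{-1 + r}$
$c{\left(Y \right)} = \left(-7 + Y\right) \left(Y + \left(4 + Y\right)^{2}\right)$ ($c{\left(Y \right)} = \left(Y + \left(4 + Y\right)^{2}\right) \left(-7 + Y\right) = \left(-7 + Y\right) \left(Y + \left(4 + Y\right)^{2}\right)$)
$\frac{c{\left(k{\left(-5 \right)} \right)}}{-289} = \frac{-112 + \left(\sqrt{-1 - 5}\right)^{3} - 47 \sqrt{-1 - 5} + 2 \left(\sqrt{-1 - 5}\right)^{2}}{-289} = \left(-112 + \left(\sqrt{-6}\right)^{3} - 47 \sqrt{-6} + 2 \left(\sqrt{-6}\right)^{2}\right) \left(- \frac{1}{289}\right) = \left(-112 + \left(i \sqrt{6}\right)^{3} - 47 i \sqrt{6} + 2 \left(i \sqrt{6}\right)^{2}\right) \left(- \frac{1}{289}\right) = \left(-112 - 6 i \sqrt{6} - 47 i \sqrt{6} + 2 \left(-6\right)\right) \left(- \frac{1}{289}\right) = \left(-112 - 6 i \sqrt{6} - 47 i \sqrt{6} - 12\right) \left(- \frac{1}{289}\right) = \left(-124 - 53 i \sqrt{6}\right) \left(- \frac{1}{289}\right) = \frac{124}{289} + \frac{53 i \sqrt{6}}{289}$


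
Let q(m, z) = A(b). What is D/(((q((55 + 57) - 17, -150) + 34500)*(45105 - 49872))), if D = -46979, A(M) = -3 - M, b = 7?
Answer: 46979/164413830 ≈ 0.00028574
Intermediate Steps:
q(m, z) = -10 (q(m, z) = -3 - 1*7 = -3 - 7 = -10)
D/(((q((55 + 57) - 17, -150) + 34500)*(45105 - 49872))) = -46979*1/((-10 + 34500)*(45105 - 49872)) = -46979/(34490*(-4767)) = -46979/(-164413830) = -46979*(-1/164413830) = 46979/164413830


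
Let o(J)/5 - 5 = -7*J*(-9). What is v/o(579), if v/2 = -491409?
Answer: -491409/91205 ≈ -5.3880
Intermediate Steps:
v = -982818 (v = 2*(-491409) = -982818)
o(J) = 25 + 315*J (o(J) = 25 + 5*(-7*J*(-9)) = 25 + 5*(63*J) = 25 + 315*J)
v/o(579) = -982818/(25 + 315*579) = -982818/(25 + 182385) = -982818/182410 = -982818*1/182410 = -491409/91205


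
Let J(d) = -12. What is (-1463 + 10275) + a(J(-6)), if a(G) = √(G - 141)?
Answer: 8812 + 3*I*√17 ≈ 8812.0 + 12.369*I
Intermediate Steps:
a(G) = √(-141 + G)
(-1463 + 10275) + a(J(-6)) = (-1463 + 10275) + √(-141 - 12) = 8812 + √(-153) = 8812 + 3*I*√17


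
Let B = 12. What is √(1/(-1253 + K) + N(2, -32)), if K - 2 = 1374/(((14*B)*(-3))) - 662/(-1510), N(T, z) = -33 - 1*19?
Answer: 2*I*√82130430982599478/79483511 ≈ 7.2112*I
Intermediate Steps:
N(T, z) = -52 (N(T, z) = -33 - 19 = -52)
K = -18251/63420 (K = 2 + (1374/(((14*12)*(-3))) - 662/(-1510)) = 2 + (1374/((168*(-3))) - 662*(-1/1510)) = 2 + (1374/(-504) + 331/755) = 2 + (1374*(-1/504) + 331/755) = 2 + (-229/84 + 331/755) = 2 - 145091/63420 = -18251/63420 ≈ -0.28778)
√(1/(-1253 + K) + N(2, -32)) = √(1/(-1253 - 18251/63420) - 52) = √(1/(-79483511/63420) - 52) = √(-63420/79483511 - 52) = √(-4133205992/79483511) = 2*I*√82130430982599478/79483511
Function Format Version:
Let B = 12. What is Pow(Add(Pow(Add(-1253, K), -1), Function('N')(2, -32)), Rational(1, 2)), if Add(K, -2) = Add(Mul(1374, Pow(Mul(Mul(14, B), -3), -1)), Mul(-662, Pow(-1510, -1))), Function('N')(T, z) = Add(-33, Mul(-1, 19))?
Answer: Mul(Rational(2, 79483511), I, Pow(82130430982599478, Rational(1, 2))) ≈ Mul(7.2112, I)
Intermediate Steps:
Function('N')(T, z) = -52 (Function('N')(T, z) = Add(-33, -19) = -52)
K = Rational(-18251, 63420) (K = Add(2, Add(Mul(1374, Pow(Mul(Mul(14, 12), -3), -1)), Mul(-662, Pow(-1510, -1)))) = Add(2, Add(Mul(1374, Pow(Mul(168, -3), -1)), Mul(-662, Rational(-1, 1510)))) = Add(2, Add(Mul(1374, Pow(-504, -1)), Rational(331, 755))) = Add(2, Add(Mul(1374, Rational(-1, 504)), Rational(331, 755))) = Add(2, Add(Rational(-229, 84), Rational(331, 755))) = Add(2, Rational(-145091, 63420)) = Rational(-18251, 63420) ≈ -0.28778)
Pow(Add(Pow(Add(-1253, K), -1), Function('N')(2, -32)), Rational(1, 2)) = Pow(Add(Pow(Add(-1253, Rational(-18251, 63420)), -1), -52), Rational(1, 2)) = Pow(Add(Pow(Rational(-79483511, 63420), -1), -52), Rational(1, 2)) = Pow(Add(Rational(-63420, 79483511), -52), Rational(1, 2)) = Pow(Rational(-4133205992, 79483511), Rational(1, 2)) = Mul(Rational(2, 79483511), I, Pow(82130430982599478, Rational(1, 2)))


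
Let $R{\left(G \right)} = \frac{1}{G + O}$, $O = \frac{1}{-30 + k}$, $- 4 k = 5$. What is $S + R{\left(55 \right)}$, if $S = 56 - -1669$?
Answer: $\frac{11852600}{6871} \approx 1725.0$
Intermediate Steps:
$S = 1725$ ($S = 56 + 1669 = 1725$)
$k = - \frac{5}{4}$ ($k = \left(- \frac{1}{4}\right) 5 = - \frac{5}{4} \approx -1.25$)
$O = - \frac{4}{125}$ ($O = \frac{1}{-30 - \frac{5}{4}} = \frac{1}{- \frac{125}{4}} = - \frac{4}{125} \approx -0.032$)
$R{\left(G \right)} = \frac{1}{- \frac{4}{125} + G}$ ($R{\left(G \right)} = \frac{1}{G - \frac{4}{125}} = \frac{1}{- \frac{4}{125} + G}$)
$S + R{\left(55 \right)} = 1725 + \frac{125}{-4 + 125 \cdot 55} = 1725 + \frac{125}{-4 + 6875} = 1725 + \frac{125}{6871} = \frac{11852600}{6871}$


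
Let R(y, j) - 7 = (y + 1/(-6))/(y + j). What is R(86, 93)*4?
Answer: 16066/537 ≈ 29.918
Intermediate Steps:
R(y, j) = 7 + (-1/6 + y)/(j + y) (R(y, j) = 7 + (y + 1/(-6))/(y + j) = 7 + (y - 1/6)/(j + y) = 7 + (-1/6 + y)/(j + y))
R(86, 93)*4 = ((-1/6 + 7*93 + 8*86)/(93 + 86))*4 = ((-1/6 + 651 + 688)/179)*4 = ((1/179)*(8033/6))*4 = (8033/1074)*4 = 16066/537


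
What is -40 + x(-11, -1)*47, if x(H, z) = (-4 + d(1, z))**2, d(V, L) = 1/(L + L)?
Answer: 3647/4 ≈ 911.75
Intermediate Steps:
d(V, L) = 1/(2*L)
x(H, z) = (-4 + 1/(2*z))**2
-40 + x(-11, -1)*47 = -40 + ((1/4)*(-1 + 8*(-1))**2/(-1)**2)*47 = -40 + ((1/4)*1*(-1 - 8)**2)*47 = -40 + ((1/4)*1*(-9)**2)*47 = -40 + ((1/4)*1*81)*47 = -40 + (81/4)*47 = -40 + 3807/4 = 3647/4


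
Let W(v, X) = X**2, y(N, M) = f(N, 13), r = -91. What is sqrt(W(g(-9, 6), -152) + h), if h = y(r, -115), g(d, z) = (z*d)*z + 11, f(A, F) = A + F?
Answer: sqrt(23026) ≈ 151.74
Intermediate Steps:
g(d, z) = 11 + d*z**2 (g(d, z) = (d*z)*z + 11 = d*z**2 + 11 = 11 + d*z**2)
y(N, M) = 13 + N (y(N, M) = N + 13 = 13 + N)
h = -78 (h = 13 - 91 = -78)
sqrt(W(g(-9, 6), -152) + h) = sqrt((-152)**2 - 78) = sqrt(23104 - 78) = sqrt(23026)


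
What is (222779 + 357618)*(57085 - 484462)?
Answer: -248048328669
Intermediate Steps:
(222779 + 357618)*(57085 - 484462) = 580397*(-427377) = -248048328669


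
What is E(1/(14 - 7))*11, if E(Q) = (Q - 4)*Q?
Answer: -297/49 ≈ -6.0612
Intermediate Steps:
E(Q) = Q*(-4 + Q) (E(Q) = (-4 + Q)*Q = Q*(-4 + Q))
E(1/(14 - 7))*11 = ((-4 + 1/(14 - 7))/(14 - 7))*11 = ((-4 + 1/7)/7)*11 = ((1/7)*(-27/7))*11 = -27/49*11 = -297/49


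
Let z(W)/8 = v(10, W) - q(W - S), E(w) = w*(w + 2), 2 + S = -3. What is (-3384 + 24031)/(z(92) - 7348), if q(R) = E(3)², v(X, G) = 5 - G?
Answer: -20647/9844 ≈ -2.0974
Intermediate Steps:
S = -5 (S = -2 - 3 = -5)
E(w) = w*(2 + w)
q(R) = 225 (q(R) = (3*(2 + 3))² = (3*5)² = 15² = 225)
z(W) = -1760 - 8*W (z(W) = 8*((5 - W) - 1*225) = 8*((5 - W) - 225) = 8*(-220 - W) = -1760 - 8*W)
(-3384 + 24031)/(z(92) - 7348) = (-3384 + 24031)/((-1760 - 8*92) - 7348) = 20647/((-1760 - 736) - 7348) = 20647/(-2496 - 7348) = 20647/(-9844) = 20647*(-1/9844) = -20647/9844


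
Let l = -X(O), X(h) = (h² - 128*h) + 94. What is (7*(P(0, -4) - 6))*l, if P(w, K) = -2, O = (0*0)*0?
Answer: 5264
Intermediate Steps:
O = 0 (O = 0*0 = 0)
X(h) = 94 + h² - 128*h
l = -94 (l = -(94 + 0² - 128*0) = -(94 + 0 + 0) = -1*94 = -94)
(7*(P(0, -4) - 6))*l = (7*(-2 - 6))*(-94) = (7*(-8))*(-94) = -56*(-94) = 5264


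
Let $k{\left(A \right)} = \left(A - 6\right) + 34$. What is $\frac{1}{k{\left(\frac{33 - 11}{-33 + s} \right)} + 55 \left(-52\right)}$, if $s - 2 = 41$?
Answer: $- \frac{5}{14149} \approx -0.00035338$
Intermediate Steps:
$s = 43$ ($s = 2 + 41 = 43$)
$k{\left(A \right)} = 28 + A$ ($k{\left(A \right)} = \left(-6 + A\right) + 34 = 28 + A$)
$\frac{1}{k{\left(\frac{33 - 11}{-33 + s} \right)} + 55 \left(-52\right)} = \frac{1}{\left(28 + \frac{33 - 11}{-33 + 43}\right) + 55 \left(-52\right)} = \frac{1}{\left(28 + \frac{22}{10}\right) - 2860} = \frac{1}{\left(28 + 22 \cdot \frac{1}{10}\right) - 2860} = \frac{1}{\left(28 + \frac{11}{5}\right) - 2860} = \frac{1}{\frac{151}{5} - 2860} = \frac{1}{- \frac{14149}{5}} = - \frac{5}{14149}$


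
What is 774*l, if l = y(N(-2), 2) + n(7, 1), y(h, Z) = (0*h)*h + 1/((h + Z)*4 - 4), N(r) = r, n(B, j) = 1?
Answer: 1161/2 ≈ 580.50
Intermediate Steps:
y(h, Z) = 1/(-4 + 4*Z + 4*h) (y(h, Z) = 0*h + 1/((Z + h)*4 - 4) = 0 + 1/((4*Z + 4*h) - 4) = 0 + 1/(-4 + 4*Z + 4*h) = 1/(-4 + 4*Z + 4*h))
l = ¾ (l = 1/(4*(-1 + 2 - 2)) + 1 = (¼)/(-1) + 1 = (¼)*(-1) + 1 = -¼ + 1 = ¾ ≈ 0.75000)
774*l = 774*(¾) = 1161/2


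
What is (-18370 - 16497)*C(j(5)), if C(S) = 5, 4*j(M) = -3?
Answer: -174335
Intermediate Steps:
j(M) = -¾ (j(M) = (¼)*(-3) = -¾)
(-18370 - 16497)*C(j(5)) = (-18370 - 16497)*5 = -34867*5 = -174335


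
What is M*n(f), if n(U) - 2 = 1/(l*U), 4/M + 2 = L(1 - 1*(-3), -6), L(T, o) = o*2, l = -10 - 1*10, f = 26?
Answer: -1039/1820 ≈ -0.57088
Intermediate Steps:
l = -20 (l = -10 - 10 = -20)
L(T, o) = 2*o
M = -2/7 (M = 4/(-2 + 2*(-6)) = 4/(-2 - 12) = 4/(-14) = 4*(-1/14) = -2/7 ≈ -0.28571)
n(U) = 2 - 1/(20*U) (n(U) = 2 + 1/((-20)*U) = 2 - 1/(20*U))
M*n(f) = -2*(2 - 1/20/26)/7 = -2*(2 - 1/20*1/26)/7 = -2*(2 - 1/520)/7 = -2/7*1039/520 = -1039/1820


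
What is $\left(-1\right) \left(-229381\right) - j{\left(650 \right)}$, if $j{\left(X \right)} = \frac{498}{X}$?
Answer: $\frac{74548576}{325} \approx 2.2938 \cdot 10^{5}$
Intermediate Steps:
$\left(-1\right) \left(-229381\right) - j{\left(650 \right)} = \left(-1\right) \left(-229381\right) - \frac{498}{650} = 229381 - 498 \cdot \frac{1}{650} = 229381 - \frac{249}{325} = \frac{74548576}{325}$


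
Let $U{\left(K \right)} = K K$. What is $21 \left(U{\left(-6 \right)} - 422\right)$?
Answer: $-8106$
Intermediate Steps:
$U{\left(K \right)} = K^{2}$
$21 \left(U{\left(-6 \right)} - 422\right) = 21 \left(\left(-6\right)^{2} - 422\right) = 21 \left(36 - 422\right) = 21 \left(-386\right) = -8106$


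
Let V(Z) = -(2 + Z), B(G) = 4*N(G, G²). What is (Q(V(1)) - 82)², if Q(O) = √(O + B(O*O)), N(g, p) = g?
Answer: (82 - √33)² ≈ 5814.9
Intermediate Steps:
B(G) = 4*G
V(Z) = -2 - Z
Q(O) = √(O + 4*O²) (Q(O) = √(O + 4*(O*O)) = √(O + 4*O²))
(Q(V(1)) - 82)² = (√((-2 - 1*1)*(1 + 4*(-2 - 1*1))) - 82)² = (√((-2 - 1)*(1 + 4*(-2 - 1))) - 82)² = (√(-3*(1 + 4*(-3))) - 82)² = (√(-3*(1 - 12)) - 82)² = (√(-3*(-11)) - 82)² = (√33 - 82)² = (-82 + √33)²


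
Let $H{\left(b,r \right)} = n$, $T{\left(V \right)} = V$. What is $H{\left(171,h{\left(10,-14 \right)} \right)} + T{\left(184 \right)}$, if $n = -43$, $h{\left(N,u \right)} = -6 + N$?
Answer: $141$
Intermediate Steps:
$H{\left(b,r \right)} = -43$
$H{\left(171,h{\left(10,-14 \right)} \right)} + T{\left(184 \right)} = -43 + 184 = 141$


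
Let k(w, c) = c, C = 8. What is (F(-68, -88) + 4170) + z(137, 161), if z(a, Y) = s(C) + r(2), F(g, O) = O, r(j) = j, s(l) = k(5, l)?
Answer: 4092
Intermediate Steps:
s(l) = l
z(a, Y) = 10 (z(a, Y) = 8 + 2 = 10)
(F(-68, -88) + 4170) + z(137, 161) = (-88 + 4170) + 10 = 4082 + 10 = 4092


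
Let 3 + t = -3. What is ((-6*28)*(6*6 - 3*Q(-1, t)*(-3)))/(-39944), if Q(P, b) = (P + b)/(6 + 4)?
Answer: 6237/49930 ≈ 0.12491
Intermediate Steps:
t = -6 (t = -3 - 3 = -6)
Q(P, b) = P/10 + b/10 (Q(P, b) = (P + b)/10 = (P + b)*(⅒) = P/10 + b/10)
((-6*28)*(6*6 - 3*Q(-1, t)*(-3)))/(-39944) = ((-6*28)*(6*6 - 3*((⅒)*(-1) + (⅒)*(-6))*(-3)))/(-39944) = -168*(36 - 3*(-⅒ - ⅗)*(-3))*(-1/39944) = -168*(36 - 3*(-7/10)*(-3))*(-1/39944) = -168*(36 + (21/10)*(-3))*(-1/39944) = -168*(36 - 63/10)*(-1/39944) = -168*297/10*(-1/39944) = -24948/5*(-1/39944) = 6237/49930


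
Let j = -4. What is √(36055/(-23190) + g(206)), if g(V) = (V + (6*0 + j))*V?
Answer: √895084118310/4638 ≈ 203.99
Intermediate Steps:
g(V) = V*(-4 + V) (g(V) = (V + (6*0 - 4))*V = (V + (0 - 4))*V = (V - 4)*V = (-4 + V)*V = V*(-4 + V))
√(36055/(-23190) + g(206)) = √(36055/(-23190) + 206*(-4 + 206)) = √(36055*(-1/23190) + 206*202) = √(-7211/4638 + 41612) = √(192989245/4638) = √895084118310/4638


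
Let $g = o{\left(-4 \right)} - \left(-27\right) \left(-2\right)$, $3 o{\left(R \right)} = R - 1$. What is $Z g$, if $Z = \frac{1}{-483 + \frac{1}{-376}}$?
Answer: $\frac{62792}{544827} \approx 0.11525$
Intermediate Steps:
$o{\left(R \right)} = - \frac{1}{3} + \frac{R}{3}$ ($o{\left(R \right)} = \frac{R - 1}{3} = \frac{-1 + R}{3} = - \frac{1}{3} + \frac{R}{3}$)
$Z = - \frac{376}{181609}$ ($Z = \frac{1}{-483 - \frac{1}{376}} = \frac{1}{- \frac{181609}{376}} = - \frac{376}{181609} \approx -0.0020704$)
$g = - \frac{167}{3}$ ($g = \left(- \frac{1}{3} + \frac{1}{3} \left(-4\right)\right) - \left(-27\right) \left(-2\right) = \left(- \frac{1}{3} - \frac{4}{3}\right) - 54 = - \frac{5}{3} - 54 = - \frac{167}{3} \approx -55.667$)
$Z g = \left(- \frac{376}{181609}\right) \left(- \frac{167}{3}\right) = \frac{62792}{544827}$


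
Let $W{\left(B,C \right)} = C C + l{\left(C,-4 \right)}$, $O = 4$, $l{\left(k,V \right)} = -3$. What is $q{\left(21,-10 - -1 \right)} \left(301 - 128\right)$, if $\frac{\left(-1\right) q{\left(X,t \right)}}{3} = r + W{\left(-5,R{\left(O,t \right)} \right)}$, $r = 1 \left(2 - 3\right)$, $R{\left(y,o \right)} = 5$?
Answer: $-10899$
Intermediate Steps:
$W{\left(B,C \right)} = -3 + C^{2}$ ($W{\left(B,C \right)} = C C - 3 = C^{2} - 3 = -3 + C^{2}$)
$r = -1$ ($r = 1 \left(-1\right) = -1$)
$q{\left(X,t \right)} = -63$ ($q{\left(X,t \right)} = - 3 \left(-1 - \left(3 - 5^{2}\right)\right) = - 3 \left(-1 + \left(-3 + 25\right)\right) = - 3 \left(-1 + 22\right) = \left(-3\right) 21 = -63$)
$q{\left(21,-10 - -1 \right)} \left(301 - 128\right) = - 63 \left(301 - 128\right) = \left(-63\right) 173 = -10899$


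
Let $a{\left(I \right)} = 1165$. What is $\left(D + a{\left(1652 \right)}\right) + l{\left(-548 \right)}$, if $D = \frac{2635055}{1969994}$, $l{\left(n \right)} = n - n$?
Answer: $\frac{2297678065}{1969994} \approx 1166.3$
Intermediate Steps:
$l{\left(n \right)} = 0$
$D = \frac{2635055}{1969994}$ ($D = 2635055 \cdot \frac{1}{1969994} = \frac{2635055}{1969994} \approx 1.3376$)
$\left(D + a{\left(1652 \right)}\right) + l{\left(-548 \right)} = \left(\frac{2635055}{1969994} + 1165\right) + 0 = \frac{2297678065}{1969994} + 0 = \frac{2297678065}{1969994}$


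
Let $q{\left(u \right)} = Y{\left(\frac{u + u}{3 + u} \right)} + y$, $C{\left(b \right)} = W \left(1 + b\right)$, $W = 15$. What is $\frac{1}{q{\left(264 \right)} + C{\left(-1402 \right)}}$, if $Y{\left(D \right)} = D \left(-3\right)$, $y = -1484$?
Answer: $- \frac{89}{2002939} \approx -4.4435 \cdot 10^{-5}$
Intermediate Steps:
$Y{\left(D \right)} = - 3 D$
$C{\left(b \right)} = 15 + 15 b$ ($C{\left(b \right)} = 15 \left(1 + b\right) = 15 + 15 b$)
$q{\left(u \right)} = -1484 - \frac{6 u}{3 + u}$ ($q{\left(u \right)} = - 3 \frac{u + u}{3 + u} - 1484 = - 3 \frac{2 u}{3 + u} - 1484 = - \frac{6 u}{3 + u} - 1484 = -1484 - \frac{6 u}{3 + u}$)
$\frac{1}{q{\left(264 \right)} + C{\left(-1402 \right)}} = \frac{1}{\frac{2 \left(-2226 - 196680\right)}{3 + 264} + \left(15 + 15 \left(-1402\right)\right)} = \frac{1}{\frac{2 \left(-2226 - 196680\right)}{267} + \left(15 - 21030\right)} = \frac{1}{2 \cdot \frac{1}{267} \left(-198906\right) - 21015} = \frac{1}{- \frac{132604}{89} - 21015} = \frac{1}{- \frac{2002939}{89}} = - \frac{89}{2002939}$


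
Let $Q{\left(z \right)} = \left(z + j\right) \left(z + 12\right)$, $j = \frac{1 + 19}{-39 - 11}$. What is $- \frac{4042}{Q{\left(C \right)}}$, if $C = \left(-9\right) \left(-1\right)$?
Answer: $- \frac{470}{21} \approx -22.381$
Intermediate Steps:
$C = 9$
$j = - \frac{2}{5}$ ($j = \frac{20}{-50} = 20 \left(- \frac{1}{50}\right) = - \frac{2}{5} \approx -0.4$)
$Q{\left(z \right)} = \left(12 + z\right) \left(- \frac{2}{5} + z\right)$ ($Q{\left(z \right)} = \left(z - \frac{2}{5}\right) \left(z + 12\right) = \left(- \frac{2}{5} + z\right) \left(12 + z\right) = \left(12 + z\right) \left(- \frac{2}{5} + z\right)$)
$- \frac{4042}{Q{\left(C \right)}} = - \frac{4042}{- \frac{24}{5} + 9^{2} + \frac{58}{5} \cdot 9} = - \frac{4042}{- \frac{24}{5} + 81 + \frac{522}{5}} = - \frac{4042}{\frac{903}{5}} = \left(-4042\right) \frac{5}{903} = - \frac{470}{21}$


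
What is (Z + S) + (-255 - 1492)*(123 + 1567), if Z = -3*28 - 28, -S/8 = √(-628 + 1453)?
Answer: -2952542 - 40*√33 ≈ -2.9528e+6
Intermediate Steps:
S = -40*√33 (S = -8*√(-628 + 1453) = -40*√33 ≈ -229.78)
Z = -112 (Z = -84 - 28 = -112)
(Z + S) + (-255 - 1492)*(123 + 1567) = (-112 - 40*√33) + (-255 - 1492)*(123 + 1567) = (-112 - 40*√33) - 1747*1690 = (-112 - 40*√33) - 2952430 = -2952542 - 40*√33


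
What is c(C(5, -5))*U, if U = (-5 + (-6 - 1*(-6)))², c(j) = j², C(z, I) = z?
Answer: 625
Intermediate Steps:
U = 25 (U = (-5 + (-6 + 6))² = (-5 + 0)² = (-5)² = 25)
c(C(5, -5))*U = 5²*25 = 25*25 = 625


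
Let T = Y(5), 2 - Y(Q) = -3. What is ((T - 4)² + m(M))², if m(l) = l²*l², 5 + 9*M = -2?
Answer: 80317444/43046721 ≈ 1.8658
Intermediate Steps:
Y(Q) = 5 (Y(Q) = 2 - 1*(-3) = 2 + 3 = 5)
T = 5
M = -7/9 (M = -5/9 + (⅑)*(-2) = -5/9 - 2/9 = -7/9 ≈ -0.77778)
m(l) = l⁴
((T - 4)² + m(M))² = ((5 - 4)² + (-7/9)⁴)² = (1² + 2401/6561)² = (1 + 2401/6561)² = (8962/6561)² = 80317444/43046721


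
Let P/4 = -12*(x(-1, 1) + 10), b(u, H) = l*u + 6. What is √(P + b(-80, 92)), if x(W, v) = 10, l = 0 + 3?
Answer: I*√1194 ≈ 34.554*I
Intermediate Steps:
l = 3
b(u, H) = 6 + 3*u (b(u, H) = 3*u + 6 = 6 + 3*u)
P = -960 (P = 4*(-12*(10 + 10)) = 4*(-12*20) = 4*(-240) = -960)
√(P + b(-80, 92)) = √(-960 + (6 + 3*(-80))) = √(-960 + (6 - 240)) = √(-960 - 234) = √(-1194) = I*√1194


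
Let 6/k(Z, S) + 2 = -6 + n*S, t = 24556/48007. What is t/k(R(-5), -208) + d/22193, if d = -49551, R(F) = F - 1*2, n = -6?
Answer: 330745826389/3196258053 ≈ 103.48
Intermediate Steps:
R(F) = -2 + F (R(F) = F - 2 = -2 + F)
t = 24556/48007 (t = 24556*(1/48007) = 24556/48007 ≈ 0.51151)
k(Z, S) = 6/(-8 - 6*S) (k(Z, S) = 6/(-2 + (-6 - 6*S)) = 6/(-8 - 6*S))
t/k(R(-5), -208) + d/22193 = 24556/(48007*((3/(-4 - 3*(-208))))) - 49551/22193 = 24556/(48007*((3/(-4 + 624)))) - 49551*1/22193 = 24556/(48007*((3/620))) - 49551/22193 = 24556/(48007*((3*(1/620)))) - 49551/22193 = 24556/(48007*(3/620)) - 49551/22193 = (24556/48007)*(620/3) - 49551/22193 = 15224720/144021 - 49551/22193 = 330745826389/3196258053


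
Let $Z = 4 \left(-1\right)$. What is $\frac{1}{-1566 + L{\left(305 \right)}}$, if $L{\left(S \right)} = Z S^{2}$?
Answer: $- \frac{1}{373666} \approx -2.6762 \cdot 10^{-6}$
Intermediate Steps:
$Z = -4$
$L{\left(S \right)} = - 4 S^{2}$
$\frac{1}{-1566 + L{\left(305 \right)}} = \frac{1}{-1566 - 4 \cdot 305^{2}} = \frac{1}{-1566 - 372100} = \frac{1}{-373666} = - \frac{1}{373666}$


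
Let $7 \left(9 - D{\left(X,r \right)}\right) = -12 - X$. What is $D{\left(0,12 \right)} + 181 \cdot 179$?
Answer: $\frac{226868}{7} \approx 32410.0$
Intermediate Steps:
$D{\left(X,r \right)} = \frac{75}{7} + \frac{X}{7}$ ($D{\left(X,r \right)} = 9 - \frac{-12 - X}{7} = 9 + \left(\frac{12}{7} + \frac{X}{7}\right) = \frac{75}{7} + \frac{X}{7}$)
$D{\left(0,12 \right)} + 181 \cdot 179 = \left(\frac{75}{7} + \frac{1}{7} \cdot 0\right) + 181 \cdot 179 = \left(\frac{75}{7} + 0\right) + 32399 = \frac{75}{7} + 32399 = \frac{226868}{7}$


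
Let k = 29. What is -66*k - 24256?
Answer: -26170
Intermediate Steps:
-66*k - 24256 = -66*29 - 24256 = -1914 - 24256 = -26170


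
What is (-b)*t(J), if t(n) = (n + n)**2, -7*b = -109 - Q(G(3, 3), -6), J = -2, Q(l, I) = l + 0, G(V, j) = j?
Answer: -256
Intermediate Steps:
Q(l, I) = l
b = 16 (b = -(-109 - 1*3)/7 = -(-109 - 3)/7 = -1/7*(-112) = 16)
t(n) = 4*n**2 (t(n) = (2*n)**2 = 4*n**2)
(-b)*t(J) = (-1*16)*(4*(-2)**2) = -64*4 = -16*16 = -256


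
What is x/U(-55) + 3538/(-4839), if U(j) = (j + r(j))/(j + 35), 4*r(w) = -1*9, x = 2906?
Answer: 1124160518/1108131 ≈ 1014.5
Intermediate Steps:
r(w) = -9/4 (r(w) = (-1*9)/4 = (¼)*(-9) = -9/4)
U(j) = (-9/4 + j)/(35 + j) (U(j) = (j - 9/4)/(j + 35) = (-9/4 + j)/(35 + j))
x/U(-55) + 3538/(-4839) = 2906/(((-9/4 - 55)/(35 - 55))) + 3538/(-4839) = 2906/((-229/4/(-20))) + 3538*(-1/4839) = 2906/((-1/20*(-229/4))) - 3538/4839 = 2906/(229/80) - 3538/4839 = 2906*(80/229) - 3538/4839 = 232480/229 - 3538/4839 = 1124160518/1108131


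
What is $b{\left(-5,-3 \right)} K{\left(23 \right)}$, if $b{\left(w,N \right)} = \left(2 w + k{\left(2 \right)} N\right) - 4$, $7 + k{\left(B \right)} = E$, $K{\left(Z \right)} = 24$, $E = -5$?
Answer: $528$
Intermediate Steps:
$k{\left(B \right)} = -12$ ($k{\left(B \right)} = -7 - 5 = -12$)
$b{\left(w,N \right)} = -4 - 12 N + 2 w$ ($b{\left(w,N \right)} = \left(2 w - 12 N\right) - 4 = \left(- 12 N + 2 w\right) - 4 = -4 - 12 N + 2 w$)
$b{\left(-5,-3 \right)} K{\left(23 \right)} = \left(-4 - -36 + 2 \left(-5\right)\right) 24 = \left(-4 + 36 - 10\right) 24 = 22 \cdot 24 = 528$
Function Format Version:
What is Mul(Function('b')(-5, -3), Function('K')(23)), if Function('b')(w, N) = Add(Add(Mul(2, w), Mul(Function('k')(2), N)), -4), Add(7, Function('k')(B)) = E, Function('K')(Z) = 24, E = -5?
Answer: 528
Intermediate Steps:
Function('k')(B) = -12 (Function('k')(B) = Add(-7, -5) = -12)
Function('b')(w, N) = Add(-4, Mul(-12, N), Mul(2, w)) (Function('b')(w, N) = Add(Add(Mul(2, w), Mul(-12, N)), -4) = Add(Add(Mul(-12, N), Mul(2, w)), -4) = Add(-4, Mul(-12, N), Mul(2, w)))
Mul(Function('b')(-5, -3), Function('K')(23)) = Mul(Add(-4, Mul(-12, -3), Mul(2, -5)), 24) = Mul(Add(-4, 36, -10), 24) = Mul(22, 24) = 528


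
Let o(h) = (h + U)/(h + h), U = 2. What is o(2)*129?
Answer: 129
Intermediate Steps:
o(h) = (2 + h)/(2*h) (o(h) = (h + 2)/(h + h) = (2 + h)/((2*h)) = (2 + h)*(1/(2*h)) = (2 + h)/(2*h))
o(2)*129 = ((1/2)*(2 + 2)/2)*129 = ((1/2)*(1/2)*4)*129 = 1*129 = 129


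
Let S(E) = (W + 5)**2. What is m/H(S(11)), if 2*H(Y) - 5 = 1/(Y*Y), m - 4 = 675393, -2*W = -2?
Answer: 1750629024/6481 ≈ 2.7012e+5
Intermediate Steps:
W = 1 (W = -1/2*(-2) = 1)
S(E) = 36 (S(E) = (1 + 5)**2 = 6**2 = 36)
m = 675397 (m = 4 + 675393 = 675397)
H(Y) = 5/2 + 1/(2*Y**2) (H(Y) = 5/2 + (1/(Y*Y))/2 = 5/2 + 1/(2*Y**2))
m/H(S(11)) = 675397/(5/2 + (1/2)/36**2) = 675397/(5/2 + (1/2)*(1/1296)) = 675397/(5/2 + 1/2592) = 675397/(6481/2592) = 675397*(2592/6481) = 1750629024/6481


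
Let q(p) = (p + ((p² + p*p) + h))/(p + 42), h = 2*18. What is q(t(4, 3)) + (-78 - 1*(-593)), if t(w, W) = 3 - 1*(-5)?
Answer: 12961/25 ≈ 518.44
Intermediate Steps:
h = 36
t(w, W) = 8 (t(w, W) = 3 + 5 = 8)
q(p) = (36 + p + 2*p²)/(42 + p) (q(p) = (p + ((p² + p*p) + 36))/(p + 42) = (p + ((p² + p²) + 36))/(42 + p) = (p + (2*p² + 36))/(42 + p) = (p + (36 + 2*p²))/(42 + p) = (36 + p + 2*p²)/(42 + p))
q(t(4, 3)) + (-78 - 1*(-593)) = (36 + 8 + 2*8²)/(42 + 8) + (-78 - 1*(-593)) = (36 + 8 + 2*64)/50 + (-78 + 593) = (36 + 8 + 128)/50 + 515 = (1/50)*172 + 515 = 86/25 + 515 = 12961/25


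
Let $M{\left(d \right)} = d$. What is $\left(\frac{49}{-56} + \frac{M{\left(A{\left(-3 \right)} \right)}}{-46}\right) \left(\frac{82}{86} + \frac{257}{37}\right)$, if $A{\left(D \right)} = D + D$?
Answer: $- \frac{215227}{36593} \approx -5.8816$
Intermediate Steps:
$A{\left(D \right)} = 2 D$
$\left(\frac{49}{-56} + \frac{M{\left(A{\left(-3 \right)} \right)}}{-46}\right) \left(\frac{82}{86} + \frac{257}{37}\right) = \left(\frac{49}{-56} + \frac{2 \left(-3\right)}{-46}\right) \left(\frac{82}{86} + \frac{257}{37}\right) = \left(49 \left(- \frac{1}{56}\right) - - \frac{3}{23}\right) \left(82 \cdot \frac{1}{86} + 257 \cdot \frac{1}{37}\right) = \left(- \frac{7}{8} + \frac{3}{23}\right) \left(\frac{41}{43} + \frac{257}{37}\right) = \left(- \frac{137}{184}\right) \frac{12568}{1591} = - \frac{215227}{36593}$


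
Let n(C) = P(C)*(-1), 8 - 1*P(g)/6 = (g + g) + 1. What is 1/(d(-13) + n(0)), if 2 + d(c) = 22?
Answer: -1/22 ≈ -0.045455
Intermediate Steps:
P(g) = 42 - 12*g (P(g) = 48 - 6*((g + g) + 1) = 48 - 6*(2*g + 1) = 48 - 6*(1 + 2*g) = 48 + (-6 - 12*g) = 42 - 12*g)
n(C) = -42 + 12*C (n(C) = (42 - 12*C)*(-1) = -42 + 12*C)
d(c) = 20 (d(c) = -2 + 22 = 20)
1/(d(-13) + n(0)) = 1/(20 + (-42 + 12*0)) = 1/(20 + (-42 + 0)) = 1/(20 - 42) = 1/(-22) = -1/22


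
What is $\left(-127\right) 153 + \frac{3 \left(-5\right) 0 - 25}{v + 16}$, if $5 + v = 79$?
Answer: $- \frac{349763}{18} \approx -19431.0$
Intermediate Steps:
$v = 74$ ($v = -5 + 79 = 74$)
$\left(-127\right) 153 + \frac{3 \left(-5\right) 0 - 25}{v + 16} = \left(-127\right) 153 + \frac{3 \left(-5\right) 0 - 25}{74 + 16} = -19431 + \frac{\left(-15\right) 0 - 25}{90} = -19431 + \left(0 - 25\right) \frac{1}{90} = -19431 - \frac{5}{18} = - \frac{349763}{18}$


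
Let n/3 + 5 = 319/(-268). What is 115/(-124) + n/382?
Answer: -3097597/3173656 ≈ -0.97603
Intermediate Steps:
n = -4977/268 (n = -15 + 3*(319/(-268)) = -15 + 3*(319*(-1/268)) = -15 + 3*(-319/268) = -15 - 957/268 = -4977/268 ≈ -18.571)
115/(-124) + n/382 = 115/(-124) - 4977/268/382 = 115*(-1/124) - 4977/268*1/382 = -115/124 - 4977/102376 = -3097597/3173656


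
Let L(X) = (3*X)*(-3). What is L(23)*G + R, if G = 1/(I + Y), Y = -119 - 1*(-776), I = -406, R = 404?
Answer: 101197/251 ≈ 403.18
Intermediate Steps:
L(X) = -9*X
Y = 657 (Y = -119 + 776 = 657)
G = 1/251 (G = 1/(-406 + 657) = 1/251 ≈ 0.0039841)
L(23)*G + R = -9*23*(1/251) + 404 = -207*1/251 + 404 = -207/251 + 404 = 101197/251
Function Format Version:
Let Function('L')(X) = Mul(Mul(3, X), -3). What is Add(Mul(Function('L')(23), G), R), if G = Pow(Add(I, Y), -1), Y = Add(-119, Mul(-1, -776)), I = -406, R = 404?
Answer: Rational(101197, 251) ≈ 403.18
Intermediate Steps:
Function('L')(X) = Mul(-9, X)
Y = 657 (Y = Add(-119, 776) = 657)
G = Rational(1, 251) (G = Pow(Add(-406, 657), -1) = Pow(251, -1) = Rational(1, 251) ≈ 0.0039841)
Add(Mul(Function('L')(23), G), R) = Add(Mul(Mul(-9, 23), Rational(1, 251)), 404) = Add(Mul(-207, Rational(1, 251)), 404) = Add(Rational(-207, 251), 404) = Rational(101197, 251)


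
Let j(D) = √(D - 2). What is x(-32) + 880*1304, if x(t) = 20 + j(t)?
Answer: 1147540 + I*√34 ≈ 1.1475e+6 + 5.831*I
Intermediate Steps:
j(D) = √(-2 + D)
x(t) = 20 + √(-2 + t)
x(-32) + 880*1304 = (20 + √(-2 - 32)) + 880*1304 = (20 + √(-34)) + 1147520 = (20 + I*√34) + 1147520 = 1147540 + I*√34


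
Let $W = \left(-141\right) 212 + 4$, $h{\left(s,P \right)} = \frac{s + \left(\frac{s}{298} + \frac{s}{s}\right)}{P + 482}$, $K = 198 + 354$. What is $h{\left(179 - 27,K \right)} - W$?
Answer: $\frac{4604747481}{154066} \approx 29888.0$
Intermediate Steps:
$K = 552$
$h{\left(s,P \right)} = \frac{1 + \frac{299 s}{298}}{482 + P}$ ($h{\left(s,P \right)} = \frac{s + \left(s \frac{1}{298} + 1\right)}{482 + P} = \frac{s + \left(\frac{s}{298} + 1\right)}{482 + P} = \frac{s + \left(1 + \frac{s}{298}\right)}{482 + P} = \frac{1 + \frac{299 s}{298}}{482 + P}$)
$W = -29888$ ($W = -29892 + 4 = -29888$)
$h{\left(179 - 27,K \right)} - W = \frac{298 + 299 \left(179 - 27\right)}{298 \left(482 + 552\right)} - -29888 = \frac{298 + 299 \left(179 - 27\right)}{298 \cdot 1034} + 29888 = \frac{1}{298} \cdot \frac{1}{1034} \left(298 + 299 \cdot 152\right) + 29888 = \frac{1}{298} \cdot \frac{1}{1034} \left(298 + 45448\right) + 29888 = \frac{1}{298} \cdot \frac{1}{1034} \cdot 45746 + 29888 = \frac{22873}{154066} + 29888 = \frac{4604747481}{154066}$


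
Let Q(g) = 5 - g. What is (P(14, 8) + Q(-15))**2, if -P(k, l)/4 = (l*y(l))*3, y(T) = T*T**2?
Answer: 2413953424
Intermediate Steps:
y(T) = T**3
P(k, l) = -12*l**4 (P(k, l) = -4*l*l**3*3 = -4*l**4*3 = -12*l**4)
(P(14, 8) + Q(-15))**2 = (-12*8**4 + (5 - 1*(-15)))**2 = (-12*4096 + (5 + 15))**2 = (-49152 + 20)**2 = (-49132)**2 = 2413953424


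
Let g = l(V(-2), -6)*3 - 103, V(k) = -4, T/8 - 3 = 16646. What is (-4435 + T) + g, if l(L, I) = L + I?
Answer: 128624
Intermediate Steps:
T = 133192 (T = 24 + 8*16646 = 24 + 133168 = 133192)
l(L, I) = I + L
g = -133 (g = (-6 - 4)*3 - 103 = -10*3 - 103 = -30 - 103 = -133)
(-4435 + T) + g = (-4435 + 133192) - 133 = 128757 - 133 = 128624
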